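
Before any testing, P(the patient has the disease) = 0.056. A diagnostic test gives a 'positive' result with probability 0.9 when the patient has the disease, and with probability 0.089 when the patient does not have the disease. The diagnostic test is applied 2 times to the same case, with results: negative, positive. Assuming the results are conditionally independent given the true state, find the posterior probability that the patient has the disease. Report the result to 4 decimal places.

Posterior P(H) ≈ 0.0618

Let H be the event that the patient has the disease; start with P(H) = 0.056. P('positive'|H) = 0.9, P('positive'|¬H) = 0.089.
Update on result 1 ('negative'): P(H) ← 0.1·0.0560 / (0.1·0.0560 + 0.911·0.9440) = 0.0056000/0.86558 = 0.0065.
Update on result 2 ('positive'): P(H) ← 0.9·0.0065 / (0.9·0.0065 + 0.089·0.9935) = 0.0058227/0.094247 = 0.0618.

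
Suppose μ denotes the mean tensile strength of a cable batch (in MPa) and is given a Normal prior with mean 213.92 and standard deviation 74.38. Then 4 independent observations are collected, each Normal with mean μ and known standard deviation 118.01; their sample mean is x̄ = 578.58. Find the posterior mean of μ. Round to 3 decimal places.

Posterior mean ≈ 437.732

Prior precision 1/τ₀² = 1/74.38² = 0.00018075; data precision n/σ² = 4/118.01² = 0.00028723.
Posterior precision = 0.00018075 + 0.00028723 = 0.00046798.
Posterior mean = (0.00018075·213.92 + 0.00028723·578.58) / 0.00046798 = 437.732.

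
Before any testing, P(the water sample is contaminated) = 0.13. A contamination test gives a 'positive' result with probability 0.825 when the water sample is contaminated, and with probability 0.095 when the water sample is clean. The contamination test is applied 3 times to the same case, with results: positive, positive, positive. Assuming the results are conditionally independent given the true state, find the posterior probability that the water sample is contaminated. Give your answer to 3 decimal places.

Let H be the event that the water sample is contaminated; start with P(H) = 0.13. P('positive'|H) = 0.825, P('positive'|¬H) = 0.095.
Update on result 1 ('positive'): P(H) ← 0.825·0.1300 / (0.825·0.1300 + 0.095·0.8700) = 0.10725/0.18990 = 0.5648.
Update on result 2 ('positive'): P(H) ← 0.825·0.5648 / (0.825·0.5648 + 0.095·0.4352) = 0.46594/0.50728 = 0.9185.
Update on result 3 ('positive'): P(H) ← 0.825·0.9185 / (0.825·0.9185 + 0.095·0.0815) = 0.75776/0.76550 = 0.9899.

Posterior P(H) ≈ 0.990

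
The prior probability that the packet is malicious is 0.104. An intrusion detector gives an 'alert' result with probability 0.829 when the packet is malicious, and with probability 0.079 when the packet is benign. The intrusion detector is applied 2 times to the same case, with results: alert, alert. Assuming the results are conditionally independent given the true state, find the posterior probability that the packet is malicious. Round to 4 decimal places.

Let H be the event that the packet is malicious; start with P(H) = 0.104. P('alert'|H) = 0.829, P('alert'|¬H) = 0.079.
Update on result 1 ('alert'): P(H) ← 0.829·0.1040 / (0.829·0.1040 + 0.079·0.8960) = 0.086216/0.15700 = 0.5491.
Update on result 2 ('alert'): P(H) ← 0.829·0.5491 / (0.829·0.5491 + 0.079·0.4509) = 0.45524/0.49086 = 0.9274.

Posterior P(H) ≈ 0.9274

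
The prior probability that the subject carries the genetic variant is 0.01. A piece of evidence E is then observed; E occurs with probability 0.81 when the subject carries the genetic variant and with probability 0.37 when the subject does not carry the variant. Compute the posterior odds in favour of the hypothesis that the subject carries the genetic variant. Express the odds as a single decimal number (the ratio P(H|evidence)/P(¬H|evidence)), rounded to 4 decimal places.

Posterior odds ≈ 0.0221

Prior odds = 0.01/(1−0.01) = 0.010101.
Likelihood ratio for E = 0.81/0.37 = 2.1892.
Posterior odds = prior odds × LR = 0.022113.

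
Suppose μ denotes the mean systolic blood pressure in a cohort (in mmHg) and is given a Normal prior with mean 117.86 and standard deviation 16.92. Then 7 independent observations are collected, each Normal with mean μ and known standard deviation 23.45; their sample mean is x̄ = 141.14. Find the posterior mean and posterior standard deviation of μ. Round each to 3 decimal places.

With known σ, the Normal prior is conjugate. Weight on the data is w = (n/σ²)/(n/σ² + 1/τ₀²) = 0.0127295/(0.0127295+0.00349301) = 0.78468.
Posterior mean = w·x̄ + (1−w)·μ₀ = 0.78468·141.14 + 0.21532·117.86 = 136.127. Posterior variance = 1/(0.0127295+0.00349301) = 61.6426, so SD = 7.851.

Posterior mean ≈ 136.127; posterior SD ≈ 7.851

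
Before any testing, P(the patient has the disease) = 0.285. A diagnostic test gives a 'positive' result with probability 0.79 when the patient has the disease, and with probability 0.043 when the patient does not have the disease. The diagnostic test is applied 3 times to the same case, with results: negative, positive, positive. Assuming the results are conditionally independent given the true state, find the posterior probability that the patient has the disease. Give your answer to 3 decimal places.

With H the event that the patient has the disease, the joint likelihood of the observed sequence is P(data|H) = 0.21·0.79·0.79 = 0.13106 and P(data|¬H) = 0.957·0.043·0.043 = 0.0017695.
Bayes: P(H|data) = 0.285·0.13106 / (0.285·0.13106 + 0.715·0.0017695) = 0.037352/0.038618 = 0.9672.

Posterior P(H) ≈ 0.967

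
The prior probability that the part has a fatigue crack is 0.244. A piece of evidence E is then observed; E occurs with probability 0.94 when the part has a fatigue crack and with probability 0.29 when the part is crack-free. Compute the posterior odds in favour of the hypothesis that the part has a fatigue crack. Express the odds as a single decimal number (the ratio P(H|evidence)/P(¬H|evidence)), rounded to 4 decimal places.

Posterior odds ≈ 1.0462

Prior odds = 0.244/(1−0.244) = 0.32275.
Likelihood ratio for E = 0.94/0.29 = 3.2414.
Posterior odds = prior odds × LR = 1.0462.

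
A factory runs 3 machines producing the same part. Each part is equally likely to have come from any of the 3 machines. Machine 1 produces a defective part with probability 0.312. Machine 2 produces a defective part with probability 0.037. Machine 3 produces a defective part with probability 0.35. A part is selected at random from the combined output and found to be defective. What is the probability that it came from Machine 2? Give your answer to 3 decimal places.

Tabulate prior·likelihood by source: [1] prior 0.333333, lik 0.312, product 0.1040; [2] prior 0.333333, lik 0.037, product 0.01233; [3] prior 0.333333, lik 0.35, product 0.1167.
Normalizing constant = 0.23300; the posterior for Machine 2 is its product over the sum, 0.01233/0.23300 = 0.053.

Posterior probability ≈ 0.053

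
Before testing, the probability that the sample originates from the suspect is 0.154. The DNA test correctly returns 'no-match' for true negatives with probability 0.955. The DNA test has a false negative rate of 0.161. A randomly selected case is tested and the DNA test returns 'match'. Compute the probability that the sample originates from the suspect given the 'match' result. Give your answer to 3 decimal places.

P(H | E) ≈ 0.772

Let H be the event that the sample originates from the suspect. P(H) = 0.154, so P(¬H) = 0.846. With E the 'match' result, P(E|H) = 0.839 and P(E|¬H) = 0.045.
P(E) = 0.839·0.154 + 0.045·0.846 = 0.12921 + 0.038070 = 0.16728.
By Bayes' theorem, P(H|E) = 0.12921 / 0.16728 = 0.772.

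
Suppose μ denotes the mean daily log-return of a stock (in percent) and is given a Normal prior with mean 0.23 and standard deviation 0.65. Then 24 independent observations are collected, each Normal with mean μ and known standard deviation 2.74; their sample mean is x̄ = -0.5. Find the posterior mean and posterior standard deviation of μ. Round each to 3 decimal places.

Posterior mean ≈ -0.189; posterior SD ≈ 0.424

Prior precision 1/τ₀² = 1/0.65² = 2.36686; data precision n/σ² = 24/2.74² = 3.19676.
Posterior precision = 2.36686 + 3.19676 = 5.56362, giving posterior SD = 1/√5.56362 = 0.424.
Posterior mean = (2.36686·0.23 + 3.19676·-0.5) / 5.56362 = -0.189.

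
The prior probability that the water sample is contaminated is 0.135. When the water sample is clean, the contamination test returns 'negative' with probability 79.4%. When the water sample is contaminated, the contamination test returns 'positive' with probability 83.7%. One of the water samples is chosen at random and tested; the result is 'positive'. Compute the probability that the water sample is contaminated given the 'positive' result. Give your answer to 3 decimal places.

P(H | E) ≈ 0.388

Write H for 'the water sample is contaminated'. Prior odds H:¬H = 0.135/0.865 = 0.15607. For the 'positive' outcome, the likelihood ratio is 0.837/0.206 = 4.0631.
Posterior odds = 0.15607 × 4.0631 = 0.63413, so P(H|E) = 0.63413/(1+0.63413) = 0.388.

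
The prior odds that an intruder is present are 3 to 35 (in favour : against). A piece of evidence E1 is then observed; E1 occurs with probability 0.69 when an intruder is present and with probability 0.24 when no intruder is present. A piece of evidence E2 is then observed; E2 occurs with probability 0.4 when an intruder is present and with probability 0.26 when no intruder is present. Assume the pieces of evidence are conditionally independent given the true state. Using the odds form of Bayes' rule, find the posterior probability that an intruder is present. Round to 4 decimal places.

Posterior probability ≈ 0.2749

Prior odds = 3/35 = 0.085714.
Likelihood ratio for E1 = 0.69/0.24 = 2.8750.
Likelihood ratio for E2 = 0.4/0.26 = 1.5385.
Posterior odds = prior odds × LR₁ × LR₂ = 0.37912.
Posterior probability = odds/(1+odds) = 0.37912/1.3791 = 0.2749.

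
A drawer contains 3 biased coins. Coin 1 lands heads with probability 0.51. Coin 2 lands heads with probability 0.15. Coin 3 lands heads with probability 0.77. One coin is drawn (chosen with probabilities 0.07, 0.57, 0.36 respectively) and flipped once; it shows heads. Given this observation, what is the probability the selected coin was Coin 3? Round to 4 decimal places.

P(heads|C1) = 0.51; P(heads|C2) = 0.15; P(heads|C3) = 0.77.
Prior × likelihood for each source: 0.07·0.51=0.03570, 0.57·0.15=0.08550, 0.36·0.77=0.2772. Summing gives P(heads) = 0.39840.
P(Coin 3 | heads) = 0.2772 / 0.39840 = 0.6958.

Posterior probability ≈ 0.6958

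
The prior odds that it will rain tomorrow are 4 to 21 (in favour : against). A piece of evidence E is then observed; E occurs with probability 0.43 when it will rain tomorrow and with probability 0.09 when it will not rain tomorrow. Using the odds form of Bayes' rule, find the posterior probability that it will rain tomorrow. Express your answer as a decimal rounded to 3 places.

Posterior probability ≈ 0.476

Prior odds = 4/21 = 0.19048.
Likelihood ratio for E = 0.43/0.09 = 4.7778.
Posterior odds = prior odds × LR = 0.91005.
Posterior probability = odds/(1+odds) = 0.91005/1.9101 = 0.476.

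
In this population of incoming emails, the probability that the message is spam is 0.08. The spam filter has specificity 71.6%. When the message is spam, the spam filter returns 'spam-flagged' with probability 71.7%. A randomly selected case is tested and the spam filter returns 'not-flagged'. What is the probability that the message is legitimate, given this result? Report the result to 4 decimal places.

Let H be the event that the message is spam. P(H) = 0.08, so P(¬H) = 0.92. With E the 'not-flagged' result, P(E|H) = 0.283 and P(E|¬H) = 0.716.
P(E) = 0.283·0.08 + 0.716·0.92 = 0.022640 + 0.65872 = 0.68136.
By Bayes' theorem, P(H|E) = 0.022640 / 0.68136 = 0.0332. Hence P(¬H|E) = 1 − 0.0332 = 0.9668.

P(¬H | E) ≈ 0.9668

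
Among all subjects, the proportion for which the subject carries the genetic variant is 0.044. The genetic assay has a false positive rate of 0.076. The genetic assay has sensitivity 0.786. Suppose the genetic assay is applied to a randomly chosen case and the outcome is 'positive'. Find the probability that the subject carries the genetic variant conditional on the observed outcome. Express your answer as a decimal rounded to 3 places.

P(H | E) ≈ 0.322

Let H be the event that the subject carries the genetic variant. P(H) = 0.044, so P(¬H) = 0.956. With E the 'positive' result, P(E|H) = 0.786 and P(E|¬H) = 0.076.
P(E) = 0.786·0.044 + 0.076·0.956 = 0.034584 + 0.072656 = 0.10724.
By Bayes' theorem, P(H|E) = 0.034584 / 0.10724 = 0.322.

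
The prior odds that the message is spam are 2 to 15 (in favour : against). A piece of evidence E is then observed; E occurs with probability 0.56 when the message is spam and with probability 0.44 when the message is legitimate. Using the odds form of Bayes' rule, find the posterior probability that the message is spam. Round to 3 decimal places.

Prior odds = 2/15 = 0.13333.
Likelihood ratio for E = 0.56/0.44 = 1.2727.
Posterior odds = prior odds × LR = 0.16970.
Posterior probability = odds/(1+odds) = 0.16970/1.1697 = 0.145.

Posterior probability ≈ 0.145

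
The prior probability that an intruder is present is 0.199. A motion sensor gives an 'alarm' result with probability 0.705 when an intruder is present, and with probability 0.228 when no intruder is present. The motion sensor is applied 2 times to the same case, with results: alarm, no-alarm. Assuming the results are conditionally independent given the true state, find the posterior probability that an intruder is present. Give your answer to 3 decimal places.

With H the event that an intruder is present, the joint likelihood of the observed sequence is P(data|H) = 0.705·0.295 = 0.20797 and P(data|¬H) = 0.228·0.772 = 0.17602.
Bayes: P(H|data) = 0.199·0.20797 / (0.199·0.20797 + 0.801·0.17602) = 0.041387/0.18238 = 0.2269.

Posterior P(H) ≈ 0.227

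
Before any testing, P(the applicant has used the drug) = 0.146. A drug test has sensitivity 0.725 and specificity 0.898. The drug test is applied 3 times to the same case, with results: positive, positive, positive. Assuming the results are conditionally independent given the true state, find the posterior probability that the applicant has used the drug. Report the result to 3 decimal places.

Posterior P(H) ≈ 0.984

With H the event that the applicant has used the drug, the joint likelihood of the observed sequence is P(data|H) = 0.725·0.725·0.725 = 0.38108 and P(data|¬H) = 0.102·0.102·0.102 = 0.0010612.
Bayes: P(H|data) = 0.146·0.38108 / (0.146·0.38108 + 0.854·0.0010612) = 0.055637/0.056544 = 0.9840.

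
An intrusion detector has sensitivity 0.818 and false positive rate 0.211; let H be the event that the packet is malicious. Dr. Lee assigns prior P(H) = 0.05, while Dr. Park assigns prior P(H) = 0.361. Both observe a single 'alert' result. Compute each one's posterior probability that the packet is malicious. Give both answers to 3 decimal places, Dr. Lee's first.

The likelihood ratio for an 'alert' result is 0.818/0.211 = 3.8768.
Dr. Lee: prior odds 0.05/0.95 = 0.052632; posterior odds 0.20404; posterior probability 0.169.
Dr. Park: prior odds 0.361/0.639 = 0.56495; posterior odds 2.1902; posterior probability 0.687.

Dr. Lee: 0.169; Dr. Park: 0.687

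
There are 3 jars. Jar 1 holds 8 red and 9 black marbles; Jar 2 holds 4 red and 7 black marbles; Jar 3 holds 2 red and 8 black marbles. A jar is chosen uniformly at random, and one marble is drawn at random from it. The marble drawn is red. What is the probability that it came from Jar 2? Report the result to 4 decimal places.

P(red|Jar 1) = 0.4706; P(red|Jar 2) = 0.3636; P(red|Jar 3) = 0.2.
Prior × likelihood for each source: 0.333333·0.4706=0.1569, 0.333333·0.3636=0.1212, 0.333333·0.2=0.06667. Summing gives P(red) = 0.34474.
P(Jar 2 | red) = 0.1212 / 0.34474 = 0.3516.

Posterior probability ≈ 0.3516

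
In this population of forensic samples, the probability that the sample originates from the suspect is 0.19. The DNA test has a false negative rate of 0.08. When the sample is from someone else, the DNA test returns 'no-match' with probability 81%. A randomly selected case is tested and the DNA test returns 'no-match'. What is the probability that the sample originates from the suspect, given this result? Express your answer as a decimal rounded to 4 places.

Let H be the event that the sample originates from the suspect. P(H) = 0.19, so P(¬H) = 0.81. With E the 'no-match' result, P(E|H) = 0.08 and P(E|¬H) = 0.81.
P(E) = 0.08·0.19 + 0.81·0.81 = 0.015200 + 0.65610 = 0.67130.
By Bayes' theorem, P(H|E) = 0.015200 / 0.67130 = 0.0226.

P(H | E) ≈ 0.0226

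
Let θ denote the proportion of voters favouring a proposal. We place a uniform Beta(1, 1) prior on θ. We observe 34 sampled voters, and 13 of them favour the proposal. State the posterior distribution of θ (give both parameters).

Posterior: Beta(14, 22)

Observing 13 successes and 21 failures updates Beta(1, 1) by adding the success and failure counts to the two shape parameters: α = 1+13 = 14, β = 1+21 = 22.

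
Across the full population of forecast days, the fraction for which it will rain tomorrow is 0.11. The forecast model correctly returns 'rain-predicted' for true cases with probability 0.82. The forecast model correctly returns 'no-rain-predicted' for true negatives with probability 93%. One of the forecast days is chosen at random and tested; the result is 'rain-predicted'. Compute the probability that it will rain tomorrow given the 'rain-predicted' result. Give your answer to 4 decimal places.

P(H | E) ≈ 0.5915

Write H for 'it will rain tomorrow'. Prior odds H:¬H = 0.11/0.89 = 0.12360. For the 'rain-predicted' outcome, the likelihood ratio is 0.82/0.07 = 11.714.
Posterior odds = 0.12360 × 11.714 = 1.4478, so P(H|E) = 1.4478/(1+1.4478) = 0.5915.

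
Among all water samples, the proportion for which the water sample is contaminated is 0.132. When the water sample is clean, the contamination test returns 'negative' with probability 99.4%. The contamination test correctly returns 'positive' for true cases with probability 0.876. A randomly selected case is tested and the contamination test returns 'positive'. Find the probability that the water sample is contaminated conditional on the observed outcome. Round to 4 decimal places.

Write H for 'the water sample is contaminated'. Prior odds H:¬H = 0.132/0.868 = 0.15207. For the 'positive' outcome, the likelihood ratio is 0.876/0.006 = 146.00.
Posterior odds = 0.15207 × 146.00 = 22.203, so P(H|E) = 22.203/(1+22.203) = 0.9569.

P(H | E) ≈ 0.9569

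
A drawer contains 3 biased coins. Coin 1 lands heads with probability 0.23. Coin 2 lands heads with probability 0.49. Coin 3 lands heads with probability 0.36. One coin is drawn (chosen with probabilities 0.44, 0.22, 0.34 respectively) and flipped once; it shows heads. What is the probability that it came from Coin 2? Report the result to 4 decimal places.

P(heads|C1) = 0.23; P(heads|C2) = 0.49; P(heads|C3) = 0.36.
Prior × likelihood for each source: 0.44·0.23=0.1012, 0.22·0.49=0.1078, 0.34·0.36=0.1224. Summing gives P(heads) = 0.33140.
P(Coin 2 | heads) = 0.1078 / 0.33140 = 0.3253.

Posterior probability ≈ 0.3253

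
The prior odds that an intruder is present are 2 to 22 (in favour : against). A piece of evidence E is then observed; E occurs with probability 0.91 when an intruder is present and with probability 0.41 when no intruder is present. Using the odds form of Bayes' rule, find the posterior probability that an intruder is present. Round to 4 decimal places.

Posterior probability ≈ 0.1679

Prior odds = 2/22 = 0.090909. In log-odds, ln(0.090909) = -2.3979.
Add log likelihood ratio: ln(2.2195) = 0.79729.
Posterior log-odds = -1.6006, so posterior odds = exp(-1.6006) = 0.20177. Converting, P(H|E) = 0.20177/1.2018 = 0.1679.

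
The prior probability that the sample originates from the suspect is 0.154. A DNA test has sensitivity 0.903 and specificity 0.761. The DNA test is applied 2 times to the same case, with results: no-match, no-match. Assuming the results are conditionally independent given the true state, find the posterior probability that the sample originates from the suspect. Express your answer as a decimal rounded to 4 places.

With H the event that the sample originates from the suspect, the joint likelihood of the observed sequence is P(data|H) = 0.097·0.097 = 0.0094090 and P(data|¬H) = 0.761·0.761 = 0.57912.
Bayes: P(H|data) = 0.154·0.0094090 / (0.154·0.0094090 + 0.846·0.57912) = 0.0014490/0.49139 = 0.0029.

Posterior P(H) ≈ 0.0029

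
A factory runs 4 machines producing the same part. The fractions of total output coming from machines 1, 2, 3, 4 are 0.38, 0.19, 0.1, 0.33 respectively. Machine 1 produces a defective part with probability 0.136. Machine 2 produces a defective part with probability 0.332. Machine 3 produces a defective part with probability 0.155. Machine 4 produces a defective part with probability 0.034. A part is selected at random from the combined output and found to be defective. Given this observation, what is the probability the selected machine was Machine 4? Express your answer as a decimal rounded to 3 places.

Posterior probability ≈ 0.079

Tabulate prior·likelihood by source: [1] prior 0.38, lik 0.136, product 0.05168; [2] prior 0.19, lik 0.332, product 0.06308; [3] prior 0.1, lik 0.155, product 0.01550; [4] prior 0.33, lik 0.034, product 0.01122.
Normalizing constant = 0.14148; the posterior for Machine 4 is its product over the sum, 0.01122/0.14148 = 0.079.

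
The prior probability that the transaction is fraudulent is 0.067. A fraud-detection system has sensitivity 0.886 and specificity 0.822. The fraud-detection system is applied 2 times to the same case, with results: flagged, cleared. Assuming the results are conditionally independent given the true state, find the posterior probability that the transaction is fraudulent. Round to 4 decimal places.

Let H be the event that the transaction is fraudulent; start with P(H) = 0.067. P('flagged'|H) = 0.886, P('flagged'|¬H) = 0.178.
Update on result 1 ('flagged'): P(H) ← 0.886·0.0670 / (0.886·0.0670 + 0.178·0.9330) = 0.059362/0.22544 = 0.2633.
Update on result 2 ('cleared'): P(H) ← 0.114·0.2633 / (0.114·0.2633 + 0.822·0.7367) = 0.030019/0.63557 = 0.0472.

Posterior P(H) ≈ 0.0472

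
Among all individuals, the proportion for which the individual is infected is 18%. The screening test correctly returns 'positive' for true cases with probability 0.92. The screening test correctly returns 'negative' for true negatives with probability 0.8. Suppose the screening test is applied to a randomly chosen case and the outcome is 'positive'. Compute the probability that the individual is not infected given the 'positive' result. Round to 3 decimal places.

P(¬H | E) ≈ 0.498

Let H be the event that the individual is infected. P(H) = 0.18, so P(¬H) = 0.82. With E the 'positive' result, P(E|H) = 0.92 and P(E|¬H) = 0.2.
P(E) = 0.92·0.18 + 0.2·0.82 = 0.16560 + 0.16400 = 0.32960.
By Bayes' theorem, P(H|E) = 0.16560 / 0.32960 = 0.502. Hence P(¬H|E) = 1 − 0.502 = 0.498.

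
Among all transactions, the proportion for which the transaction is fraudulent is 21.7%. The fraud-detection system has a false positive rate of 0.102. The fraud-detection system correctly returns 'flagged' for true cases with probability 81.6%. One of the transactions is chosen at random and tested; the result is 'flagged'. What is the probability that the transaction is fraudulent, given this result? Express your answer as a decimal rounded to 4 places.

P(H | E) ≈ 0.6892

Let H be the event that the transaction is fraudulent. P(H) = 0.217, so P(¬H) = 0.783. With E the 'flagged' result, P(E|H) = 0.816 and P(E|¬H) = 0.102.
P(E) = 0.816·0.217 + 0.102·0.783 = 0.17707 + 0.079866 = 0.25694.
By Bayes' theorem, P(H|E) = 0.17707 / 0.25694 = 0.6892.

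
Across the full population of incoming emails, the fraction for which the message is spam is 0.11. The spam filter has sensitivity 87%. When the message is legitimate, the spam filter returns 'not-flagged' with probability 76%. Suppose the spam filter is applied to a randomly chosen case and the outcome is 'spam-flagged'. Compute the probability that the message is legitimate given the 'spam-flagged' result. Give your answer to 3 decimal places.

Let H be the event that the message is spam. P(H) = 0.11, so P(¬H) = 0.89. With E the 'spam-flagged' result, P(E|H) = 0.87 and P(E|¬H) = 0.24.
P(E) = 0.87·0.11 + 0.24·0.89 = 0.095700 + 0.21360 = 0.30930.
By Bayes' theorem, P(H|E) = 0.095700 / 0.30930 = 0.309. Hence P(¬H|E) = 1 − 0.309 = 0.691.

P(¬H | E) ≈ 0.691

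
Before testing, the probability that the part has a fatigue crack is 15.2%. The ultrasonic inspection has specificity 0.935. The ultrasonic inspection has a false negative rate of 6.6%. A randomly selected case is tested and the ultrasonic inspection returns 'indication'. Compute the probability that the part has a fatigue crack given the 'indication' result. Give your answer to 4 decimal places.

P(H | E) ≈ 0.7203

Write H for 'the part has a fatigue crack'. Prior odds H:¬H = 0.152/0.848 = 0.17925. For the 'indication' outcome, the likelihood ratio is 0.934/0.065 = 14.369.
Posterior odds = 0.17925 × 14.369 = 2.5756, so P(H|E) = 2.5756/(1+2.5756) = 0.7203.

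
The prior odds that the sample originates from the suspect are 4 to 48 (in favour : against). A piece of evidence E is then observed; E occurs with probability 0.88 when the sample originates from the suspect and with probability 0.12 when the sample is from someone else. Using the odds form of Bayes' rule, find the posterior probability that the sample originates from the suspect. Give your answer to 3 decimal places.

Prior odds = 4/48 = 0.083333. In log-odds, ln(0.083333) = -2.4849.
Add log likelihood ratio: ln(7.3333) = 1.9924.
Posterior log-odds = -0.49248, so posterior odds = exp(-0.49248) = 0.61111. Converting, P(H|E) = 0.61111/1.6111 = 0.379.

Posterior probability ≈ 0.379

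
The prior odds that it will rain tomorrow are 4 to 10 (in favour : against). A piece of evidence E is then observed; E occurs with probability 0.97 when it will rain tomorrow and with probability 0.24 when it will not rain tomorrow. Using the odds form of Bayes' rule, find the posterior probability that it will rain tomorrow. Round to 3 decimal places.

Prior odds = 4/10 = 0.40000. In log-odds, ln(0.40000) = -0.91629.
Add log likelihood ratio: ln(4.0417) = 1.3967.
Posterior log-odds = 0.48037, so posterior odds = exp(0.48037) = 1.6167. Converting, P(H|E) = 1.6167/2.6167 = 0.618.

Posterior probability ≈ 0.618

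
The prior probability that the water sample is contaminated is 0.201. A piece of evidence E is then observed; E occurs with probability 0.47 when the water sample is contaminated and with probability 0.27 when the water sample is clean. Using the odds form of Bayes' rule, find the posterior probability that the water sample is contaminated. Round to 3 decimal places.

Prior odds = 0.201/(1−0.201) = 0.25156.
Likelihood ratio for E = 0.47/0.27 = 1.7407.
Posterior odds = prior odds × LR = 0.43791.
Posterior probability = odds/(1+odds) = 0.43791/1.4379 = 0.305.

Posterior probability ≈ 0.305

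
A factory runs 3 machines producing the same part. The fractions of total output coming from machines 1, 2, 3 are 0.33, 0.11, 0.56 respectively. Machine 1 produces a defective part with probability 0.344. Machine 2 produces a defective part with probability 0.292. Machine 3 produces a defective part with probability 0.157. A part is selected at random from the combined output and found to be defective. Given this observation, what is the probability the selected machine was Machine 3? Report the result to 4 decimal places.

Tabulate prior·likelihood by source: [1] prior 0.33, lik 0.344, product 0.1135; [2] prior 0.11, lik 0.292, product 0.03212; [3] prior 0.56, lik 0.157, product 0.08792.
Normalizing constant = 0.23356; the posterior for Machine 3 is its product over the sum, 0.08792/0.23356 = 0.3764.

Posterior probability ≈ 0.3764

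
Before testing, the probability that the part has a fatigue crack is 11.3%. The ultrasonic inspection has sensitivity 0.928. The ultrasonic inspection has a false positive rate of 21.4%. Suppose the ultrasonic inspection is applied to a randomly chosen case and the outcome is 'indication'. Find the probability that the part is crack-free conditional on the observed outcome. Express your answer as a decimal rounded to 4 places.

Let H be the event that the part has a fatigue crack. P(H) = 0.113, so P(¬H) = 0.887. With E the 'indication' result, P(E|H) = 0.928 and P(E|¬H) = 0.214.
P(E) = 0.928·0.113 + 0.214·0.887 = 0.10486 + 0.18982 = 0.29468.
By Bayes' theorem, P(H|E) = 0.10486 / 0.29468 = 0.3559. Hence P(¬H|E) = 1 − 0.3559 = 0.6441.

P(¬H | E) ≈ 0.6441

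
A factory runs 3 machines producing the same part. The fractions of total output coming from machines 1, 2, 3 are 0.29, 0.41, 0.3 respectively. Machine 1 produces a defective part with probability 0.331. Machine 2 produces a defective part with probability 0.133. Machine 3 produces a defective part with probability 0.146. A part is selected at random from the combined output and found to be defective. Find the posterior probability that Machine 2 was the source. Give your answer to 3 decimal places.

Tabulate prior·likelihood by source: [1] prior 0.29, lik 0.331, product 0.09599; [2] prior 0.41, lik 0.133, product 0.05453; [3] prior 0.3, lik 0.146, product 0.04380.
Normalizing constant = 0.19432; the posterior for Machine 2 is its product over the sum, 0.05453/0.19432 = 0.281.

Posterior probability ≈ 0.281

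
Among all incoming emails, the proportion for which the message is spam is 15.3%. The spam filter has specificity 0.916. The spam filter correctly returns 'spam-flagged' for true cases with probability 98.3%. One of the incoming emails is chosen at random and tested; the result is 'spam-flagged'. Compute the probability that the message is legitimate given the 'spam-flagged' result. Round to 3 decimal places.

P(¬H | E) ≈ 0.321

Write H for 'the message is spam'. Prior odds H:¬H = 0.153/0.847 = 0.18064. For the 'spam-flagged' outcome, the likelihood ratio is 0.983/0.084 = 11.702.
Posterior odds = 0.18064 × 11.702 = 2.1139, so P(H|E) = 2.1139/(1+2.1139) = 0.679. Then P(¬H|E) = 1 − 0.679 = 0.321.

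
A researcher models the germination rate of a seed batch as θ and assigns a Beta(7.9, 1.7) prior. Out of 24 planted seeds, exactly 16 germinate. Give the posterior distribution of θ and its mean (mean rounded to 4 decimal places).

The binomial likelihood is conjugate to the Beta prior: with 16 successes and 8 failures, the posterior is Beta(7.9+16, 1.7+8) = Beta(23.9, 9.7).
Posterior mean = α/(α+β) = 23.9/33.6 = 0.7113.

Posterior: Beta(23.9, 9.7); mean ≈ 0.7113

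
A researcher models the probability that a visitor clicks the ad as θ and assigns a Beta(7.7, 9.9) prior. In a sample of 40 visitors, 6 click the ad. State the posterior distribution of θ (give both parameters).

The binomial likelihood is conjugate to the Beta prior: with 6 successes and 34 failures, the posterior is Beta(7.7+6, 9.9+34) = Beta(13.7, 43.9).

Posterior: Beta(13.7, 43.9)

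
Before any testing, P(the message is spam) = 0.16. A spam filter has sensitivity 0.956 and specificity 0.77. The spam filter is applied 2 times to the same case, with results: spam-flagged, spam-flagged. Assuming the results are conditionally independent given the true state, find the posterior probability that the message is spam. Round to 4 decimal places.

Let H be the event that the message is spam; start with P(H) = 0.16. P('spam-flagged'|H) = 0.956, P('spam-flagged'|¬H) = 0.23.
Update on result 1 ('spam-flagged'): P(H) ← 0.956·0.1600 / (0.956·0.1600 + 0.23·0.8400) = 0.15296/0.34616 = 0.4419.
Update on result 2 ('spam-flagged'): P(H) ← 0.956·0.4419 / (0.956·0.4419 + 0.23·0.5581) = 0.42243/0.55080 = 0.7669.

Posterior P(H) ≈ 0.7669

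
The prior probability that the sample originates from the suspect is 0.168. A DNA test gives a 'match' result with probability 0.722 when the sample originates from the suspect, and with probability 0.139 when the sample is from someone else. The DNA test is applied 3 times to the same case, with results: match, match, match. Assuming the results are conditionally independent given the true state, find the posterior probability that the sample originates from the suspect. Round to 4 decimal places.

With H the event that the sample originates from the suspect, the joint likelihood of the observed sequence is P(data|H) = 0.722·0.722·0.722 = 0.37637 and P(data|¬H) = 0.139·0.139·0.139 = 0.0026856.
Bayes: P(H|data) = 0.168·0.37637 / (0.168·0.37637 + 0.832·0.0026856) = 0.063230/0.065464 = 0.9659.

Posterior P(H) ≈ 0.9659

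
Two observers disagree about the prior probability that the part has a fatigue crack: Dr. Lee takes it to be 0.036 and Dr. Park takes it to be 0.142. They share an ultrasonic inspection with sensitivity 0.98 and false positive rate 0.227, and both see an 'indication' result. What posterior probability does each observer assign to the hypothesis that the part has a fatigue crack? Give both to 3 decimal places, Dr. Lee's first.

Dr. Lee: 0.139; Dr. Park: 0.417

P('+'|H) = 0.98, P('+'|¬H) = 0.227.
Dr. Lee: numerator 0.98·0.036 = 0.035280; evidence = 0.035280+0.227·0.964 = 0.25411; posterior = 0.139.
Dr. Park: numerator 0.98·0.142 = 0.13916; evidence = 0.13916+0.227·0.858 = 0.33393; posterior = 0.417.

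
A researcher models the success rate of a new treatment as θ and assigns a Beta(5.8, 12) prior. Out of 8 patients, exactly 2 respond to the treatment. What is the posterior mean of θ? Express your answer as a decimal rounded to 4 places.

Posterior mean ≈ 0.3023

Observing 2 successes and 6 failures updates Beta(5.8, 12) by adding the success and failure counts to the two shape parameters: α = 5.8+2 = 7.8, β = 12+6 = 18.
E[θ | data] = 7.8/(7.8+18) = 0.3023.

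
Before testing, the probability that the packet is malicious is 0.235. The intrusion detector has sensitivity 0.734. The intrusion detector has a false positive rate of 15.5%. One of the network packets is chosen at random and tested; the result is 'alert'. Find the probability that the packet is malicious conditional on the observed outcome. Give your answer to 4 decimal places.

Write H for 'the packet is malicious'. Prior odds H:¬H = 0.235/0.765 = 0.30719. For the 'alert' outcome, the likelihood ratio is 0.734/0.155 = 4.7355.
Posterior odds = 0.30719 × 4.7355 = 1.4547, so P(H|E) = 1.4547/(1+1.4547) = 0.5926.

P(H | E) ≈ 0.5926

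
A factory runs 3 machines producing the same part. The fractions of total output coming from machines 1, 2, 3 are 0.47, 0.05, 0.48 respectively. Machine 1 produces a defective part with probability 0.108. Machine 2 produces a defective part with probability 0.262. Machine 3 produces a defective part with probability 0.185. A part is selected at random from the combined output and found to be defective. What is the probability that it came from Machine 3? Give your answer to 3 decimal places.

P(defective|M1) = 0.108; P(defective|M2) = 0.262; P(defective|M3) = 0.185.
Prior × likelihood for each source: 0.47·0.108=0.05076, 0.05·0.262=0.01310, 0.48·0.185=0.08880. Summing gives P(defective) = 0.15266.
P(Machine 3 | defective) = 0.08880 / 0.15266 = 0.582.

Posterior probability ≈ 0.582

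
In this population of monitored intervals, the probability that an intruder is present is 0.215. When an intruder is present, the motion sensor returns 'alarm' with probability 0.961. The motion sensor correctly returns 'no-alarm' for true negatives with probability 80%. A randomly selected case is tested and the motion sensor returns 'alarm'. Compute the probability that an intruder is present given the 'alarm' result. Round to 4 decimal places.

Write H for 'an intruder is present'. Prior odds H:¬H = 0.215/0.785 = 0.27389. For the 'alarm' outcome, the likelihood ratio is 0.961/0.2 = 4.8050.
Posterior odds = 0.27389 × 4.8050 = 1.3160, so P(H|E) = 1.3160/(1+1.3160) = 0.5682.

P(H | E) ≈ 0.5682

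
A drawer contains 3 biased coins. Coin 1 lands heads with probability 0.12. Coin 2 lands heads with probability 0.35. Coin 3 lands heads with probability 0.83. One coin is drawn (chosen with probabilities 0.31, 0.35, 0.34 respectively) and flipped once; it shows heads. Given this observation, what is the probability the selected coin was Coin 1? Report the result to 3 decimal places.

Posterior probability ≈ 0.084

Tabulate prior·likelihood by source: [1] prior 0.31, lik 0.12, product 0.03720; [2] prior 0.35, lik 0.35, product 0.1225; [3] prior 0.34, lik 0.83, product 0.2822.
Normalizing constant = 0.44190; the posterior for Coin 1 is its product over the sum, 0.03720/0.44190 = 0.084.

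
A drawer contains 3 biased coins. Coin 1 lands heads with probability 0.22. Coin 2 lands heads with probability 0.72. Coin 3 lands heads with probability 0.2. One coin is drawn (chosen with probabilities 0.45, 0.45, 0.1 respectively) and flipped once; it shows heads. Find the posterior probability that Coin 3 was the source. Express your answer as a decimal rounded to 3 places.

Posterior probability ≈ 0.045

Tabulate prior·likelihood by source: [1] prior 0.45, lik 0.22, product 0.09900; [2] prior 0.45, lik 0.72, product 0.3240; [3] prior 0.1, lik 0.2, product 0.02000.
Normalizing constant = 0.44300; the posterior for Coin 3 is its product over the sum, 0.02000/0.44300 = 0.045.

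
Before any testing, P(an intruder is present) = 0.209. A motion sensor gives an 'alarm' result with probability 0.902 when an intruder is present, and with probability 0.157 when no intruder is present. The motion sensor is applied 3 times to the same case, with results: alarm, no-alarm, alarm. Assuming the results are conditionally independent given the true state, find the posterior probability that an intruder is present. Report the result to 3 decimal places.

Let H be the event that an intruder is present; start with P(H) = 0.209. P('alarm'|H) = 0.902, P('alarm'|¬H) = 0.157.
Update on result 1 ('alarm'): P(H) ← 0.902·0.2090 / (0.902·0.2090 + 0.157·0.7910) = 0.18852/0.31271 = 0.6029.
Update on result 2 ('no-alarm'): P(H) ← 0.098·0.6029 / (0.098·0.6029 + 0.843·0.3971) = 0.059080/0.39387 = 0.1500.
Update on result 3 ('alarm'): P(H) ← 0.902·0.1500 / (0.902·0.1500 + 0.157·0.8500) = 0.13530/0.26875 = 0.5034.

Posterior P(H) ≈ 0.503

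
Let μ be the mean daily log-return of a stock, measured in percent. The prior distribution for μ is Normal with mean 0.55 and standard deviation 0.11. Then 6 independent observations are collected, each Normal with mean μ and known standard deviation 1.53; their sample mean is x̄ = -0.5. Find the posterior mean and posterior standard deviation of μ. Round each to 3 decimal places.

With known σ, the Normal prior is conjugate. Weight on the data is w = (n/σ²)/(n/σ² + 1/τ₀²) = 2.56312/(2.56312+82.6446) = 0.030081.
Posterior mean = w·x̄ + (1−w)·μ₀ = 0.030081·-0.5 + 0.96992·0.55 = 0.518. Posterior variance = 1/(2.56312+82.6446) = 0.0117360, so SD = 0.108.

Posterior mean ≈ 0.518; posterior SD ≈ 0.108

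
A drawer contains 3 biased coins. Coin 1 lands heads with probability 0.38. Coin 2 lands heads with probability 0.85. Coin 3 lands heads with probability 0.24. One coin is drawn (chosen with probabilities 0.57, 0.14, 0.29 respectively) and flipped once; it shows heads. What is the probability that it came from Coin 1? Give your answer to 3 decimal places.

P(heads|C1) = 0.38; P(heads|C2) = 0.85; P(heads|C3) = 0.24.
Prior × likelihood for each source: 0.57·0.38=0.2166, 0.14·0.85=0.1190, 0.29·0.24=0.06960. Summing gives P(heads) = 0.40520.
P(Coin 1 | heads) = 0.2166 / 0.40520 = 0.535.

Posterior probability ≈ 0.535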